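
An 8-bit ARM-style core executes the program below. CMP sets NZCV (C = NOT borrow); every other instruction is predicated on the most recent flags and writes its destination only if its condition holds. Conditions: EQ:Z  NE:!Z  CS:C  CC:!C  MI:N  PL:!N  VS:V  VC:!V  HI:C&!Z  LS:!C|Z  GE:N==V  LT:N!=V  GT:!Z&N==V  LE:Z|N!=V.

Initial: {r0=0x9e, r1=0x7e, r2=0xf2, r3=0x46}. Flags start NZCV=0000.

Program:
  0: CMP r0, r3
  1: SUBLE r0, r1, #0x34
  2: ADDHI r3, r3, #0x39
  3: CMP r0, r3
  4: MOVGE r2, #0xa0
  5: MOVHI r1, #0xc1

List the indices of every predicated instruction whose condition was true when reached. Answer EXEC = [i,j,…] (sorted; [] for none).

0: ✓ CMP  NZCV=0011
1: ✓ SUBLE  r0←0x4a
2: ✓ ADDHI  r3←0x7f
3: ✓ CMP  NZCV=1000
4: · MOVGE
5: · MOVHI

EXEC = [1,2]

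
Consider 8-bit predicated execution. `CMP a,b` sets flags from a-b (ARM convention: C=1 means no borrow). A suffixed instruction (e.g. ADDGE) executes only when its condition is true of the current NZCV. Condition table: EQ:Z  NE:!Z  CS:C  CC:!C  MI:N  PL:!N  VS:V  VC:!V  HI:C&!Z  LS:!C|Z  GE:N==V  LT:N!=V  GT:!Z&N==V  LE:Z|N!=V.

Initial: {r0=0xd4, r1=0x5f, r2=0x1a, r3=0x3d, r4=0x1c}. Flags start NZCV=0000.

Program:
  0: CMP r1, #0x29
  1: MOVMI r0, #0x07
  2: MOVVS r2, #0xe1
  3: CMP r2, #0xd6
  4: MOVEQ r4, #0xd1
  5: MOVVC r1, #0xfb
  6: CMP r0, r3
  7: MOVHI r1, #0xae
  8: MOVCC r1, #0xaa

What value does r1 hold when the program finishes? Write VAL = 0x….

VAL = 0xae

[0] flags=0010 → (cmp)
[1] flags=0010 MI?F → skip
[2] flags=0010 VS?F → skip
[3] flags=0000 → (cmp)
[4] flags=0000 EQ?F → skip
[5] flags=0000 VC?T → r1=0xfb
[6] flags=1010 → (cmp)
[7] flags=1010 HI?T → r1=0xae
[8] flags=1010 CC?F → skip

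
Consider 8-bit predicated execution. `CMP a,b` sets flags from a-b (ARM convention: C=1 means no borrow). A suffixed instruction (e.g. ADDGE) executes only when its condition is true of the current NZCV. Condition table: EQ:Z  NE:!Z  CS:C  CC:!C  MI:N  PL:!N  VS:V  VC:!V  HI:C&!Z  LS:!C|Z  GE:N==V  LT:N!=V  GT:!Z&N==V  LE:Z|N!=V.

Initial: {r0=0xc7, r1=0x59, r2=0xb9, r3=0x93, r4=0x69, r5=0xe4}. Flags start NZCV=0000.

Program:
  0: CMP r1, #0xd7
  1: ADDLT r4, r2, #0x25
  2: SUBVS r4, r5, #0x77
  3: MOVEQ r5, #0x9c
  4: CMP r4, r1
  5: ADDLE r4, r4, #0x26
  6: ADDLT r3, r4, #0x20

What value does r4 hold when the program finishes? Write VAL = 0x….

[0] flags=1001 → (cmp)
[1] flags=1001 LT?F → skip
[2] flags=1001 VS?T → r4=0x6d
[3] flags=1001 EQ?F → skip
[4] flags=0010 → (cmp)
[5] flags=0010 LE?F → skip
[6] flags=0010 LT?F → skip

VAL = 0x6d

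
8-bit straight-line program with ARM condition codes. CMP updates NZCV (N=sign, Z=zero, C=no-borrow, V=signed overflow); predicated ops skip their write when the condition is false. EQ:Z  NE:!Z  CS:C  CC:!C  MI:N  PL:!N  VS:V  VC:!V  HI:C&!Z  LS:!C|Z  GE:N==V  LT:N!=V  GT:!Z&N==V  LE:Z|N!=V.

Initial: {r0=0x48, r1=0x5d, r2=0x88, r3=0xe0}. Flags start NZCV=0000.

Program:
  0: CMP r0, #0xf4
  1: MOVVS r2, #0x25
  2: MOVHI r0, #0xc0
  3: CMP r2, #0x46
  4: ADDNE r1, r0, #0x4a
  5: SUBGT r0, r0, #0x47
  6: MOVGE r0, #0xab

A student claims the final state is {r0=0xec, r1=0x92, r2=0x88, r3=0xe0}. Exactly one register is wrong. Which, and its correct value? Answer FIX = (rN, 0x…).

FIX = (r0, 0x48)

[0] flags=0000 → (cmp)
[1] flags=0000 VS?F → skip
[2] flags=0000 HI?F → skip
[3] flags=0011 → (cmp)
[4] flags=0011 NE?T → r1=0x92
[5] flags=0011 GT?F → skip
[6] flags=0011 GE?F → skip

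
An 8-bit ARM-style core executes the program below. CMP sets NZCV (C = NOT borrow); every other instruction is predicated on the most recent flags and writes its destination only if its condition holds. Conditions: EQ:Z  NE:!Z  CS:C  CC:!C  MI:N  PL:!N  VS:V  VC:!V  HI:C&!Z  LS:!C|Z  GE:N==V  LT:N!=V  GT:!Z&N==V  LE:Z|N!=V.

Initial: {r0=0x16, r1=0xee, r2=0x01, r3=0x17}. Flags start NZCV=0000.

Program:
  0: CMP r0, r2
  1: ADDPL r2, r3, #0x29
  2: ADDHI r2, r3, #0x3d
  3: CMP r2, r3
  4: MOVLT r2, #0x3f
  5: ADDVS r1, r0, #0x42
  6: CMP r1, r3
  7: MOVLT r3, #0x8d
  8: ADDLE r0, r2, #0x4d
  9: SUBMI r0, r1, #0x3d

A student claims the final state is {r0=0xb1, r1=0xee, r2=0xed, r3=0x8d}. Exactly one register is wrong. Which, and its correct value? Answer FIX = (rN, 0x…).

FIX = (r2, 0x54)

[0] flags=0010 → (cmp)
[1] flags=0010 PL?T → r2=0x40
[2] flags=0010 HI?T → r2=0x54
[3] flags=0010 → (cmp)
[4] flags=0010 LT?F → skip
[5] flags=0010 VS?F → skip
[6] flags=1010 → (cmp)
[7] flags=1010 LT?T → r3=0x8d
[8] flags=1010 LE?T → r0=0xa1
[9] flags=1010 MI?T → r0=0xb1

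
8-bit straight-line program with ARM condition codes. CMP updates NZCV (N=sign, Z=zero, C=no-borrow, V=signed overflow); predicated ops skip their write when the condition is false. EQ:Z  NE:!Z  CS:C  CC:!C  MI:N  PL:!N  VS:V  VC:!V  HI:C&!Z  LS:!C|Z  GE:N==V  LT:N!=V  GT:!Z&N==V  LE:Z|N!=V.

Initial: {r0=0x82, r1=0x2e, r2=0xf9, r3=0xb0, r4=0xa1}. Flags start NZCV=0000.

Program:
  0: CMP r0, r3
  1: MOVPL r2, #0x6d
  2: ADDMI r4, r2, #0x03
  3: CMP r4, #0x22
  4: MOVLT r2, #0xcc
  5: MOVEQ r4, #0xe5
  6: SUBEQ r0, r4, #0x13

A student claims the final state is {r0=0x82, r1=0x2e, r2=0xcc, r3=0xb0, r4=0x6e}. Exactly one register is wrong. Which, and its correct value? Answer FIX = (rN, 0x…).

FIX = (r4, 0xfc)

0: ✓ CMP  NZCV=1000
1: · MOVPL
2: ✓ ADDMI  r4←0xfc
3: ✓ CMP  NZCV=1010
4: ✓ MOVLT  r2←0xcc
5: · MOVEQ
6: · SUBEQ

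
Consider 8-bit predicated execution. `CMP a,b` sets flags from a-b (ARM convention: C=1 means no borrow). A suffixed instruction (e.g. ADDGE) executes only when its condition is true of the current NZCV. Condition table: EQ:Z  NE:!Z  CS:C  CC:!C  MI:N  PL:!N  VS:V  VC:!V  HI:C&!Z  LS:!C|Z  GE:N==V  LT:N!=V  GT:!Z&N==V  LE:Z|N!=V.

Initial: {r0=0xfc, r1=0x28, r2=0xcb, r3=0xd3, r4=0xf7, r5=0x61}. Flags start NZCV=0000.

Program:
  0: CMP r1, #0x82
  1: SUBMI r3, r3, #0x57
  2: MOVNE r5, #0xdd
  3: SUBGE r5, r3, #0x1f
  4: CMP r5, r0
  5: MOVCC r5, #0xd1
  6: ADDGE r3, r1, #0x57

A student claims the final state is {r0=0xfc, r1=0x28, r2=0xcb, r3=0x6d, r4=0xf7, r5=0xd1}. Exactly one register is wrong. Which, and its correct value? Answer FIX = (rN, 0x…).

FIX = (r3, 0x7f)

[0] flags=1001 → (cmp)
[1] flags=1001 MI?T → r3=0x7c
[2] flags=1001 NE?T → r5=0xdd
[3] flags=1001 GE?T → r5=0x5d
[4] flags=0000 → (cmp)
[5] flags=0000 CC?T → r5=0xd1
[6] flags=0000 GE?T → r3=0x7f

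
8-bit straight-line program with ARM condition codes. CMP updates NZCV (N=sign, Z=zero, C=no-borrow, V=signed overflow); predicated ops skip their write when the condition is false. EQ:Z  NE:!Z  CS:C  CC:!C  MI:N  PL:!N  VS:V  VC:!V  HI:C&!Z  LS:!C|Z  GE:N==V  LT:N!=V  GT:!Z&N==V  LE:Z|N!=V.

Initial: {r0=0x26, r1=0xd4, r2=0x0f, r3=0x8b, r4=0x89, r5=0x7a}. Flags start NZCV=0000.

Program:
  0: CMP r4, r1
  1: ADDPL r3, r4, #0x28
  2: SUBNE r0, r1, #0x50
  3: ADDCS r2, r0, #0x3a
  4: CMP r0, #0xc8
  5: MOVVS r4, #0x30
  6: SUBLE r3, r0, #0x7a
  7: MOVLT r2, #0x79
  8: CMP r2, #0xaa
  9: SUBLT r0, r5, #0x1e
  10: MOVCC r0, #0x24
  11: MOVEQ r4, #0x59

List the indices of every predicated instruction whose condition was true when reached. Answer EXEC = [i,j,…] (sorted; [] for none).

0: ✓ CMP  NZCV=1000
1: · ADDPL
2: ✓ SUBNE  r0←0x84
3: · ADDCS
4: ✓ CMP  NZCV=1000
5: · MOVVS
6: ✓ SUBLE  r3←0x0a
7: ✓ MOVLT  r2←0x79
8: ✓ CMP  NZCV=1001
9: · SUBLT
10: ✓ MOVCC  r0←0x24
11: · MOVEQ

EXEC = [2,6,7,10]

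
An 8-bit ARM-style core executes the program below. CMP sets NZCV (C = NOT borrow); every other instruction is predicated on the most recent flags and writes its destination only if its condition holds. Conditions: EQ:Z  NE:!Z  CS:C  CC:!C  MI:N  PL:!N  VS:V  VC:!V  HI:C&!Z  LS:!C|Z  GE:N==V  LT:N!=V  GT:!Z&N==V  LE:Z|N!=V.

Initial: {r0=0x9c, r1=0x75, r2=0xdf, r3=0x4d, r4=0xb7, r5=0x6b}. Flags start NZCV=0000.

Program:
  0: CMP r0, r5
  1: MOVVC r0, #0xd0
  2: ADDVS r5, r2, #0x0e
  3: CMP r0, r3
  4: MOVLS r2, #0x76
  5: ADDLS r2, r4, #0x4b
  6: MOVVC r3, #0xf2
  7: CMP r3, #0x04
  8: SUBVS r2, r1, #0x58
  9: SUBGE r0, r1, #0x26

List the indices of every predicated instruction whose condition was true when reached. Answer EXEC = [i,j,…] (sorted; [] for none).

EXEC = [2,9]

[0] flags=0011 → (cmp)
[1] flags=0011 VC?F → skip
[2] flags=0011 VS?T → r5=0xed
[3] flags=0011 → (cmp)
[4] flags=0011 LS?F → skip
[5] flags=0011 LS?F → skip
[6] flags=0011 VC?F → skip
[7] flags=0010 → (cmp)
[8] flags=0010 VS?F → skip
[9] flags=0010 GE?T → r0=0x4f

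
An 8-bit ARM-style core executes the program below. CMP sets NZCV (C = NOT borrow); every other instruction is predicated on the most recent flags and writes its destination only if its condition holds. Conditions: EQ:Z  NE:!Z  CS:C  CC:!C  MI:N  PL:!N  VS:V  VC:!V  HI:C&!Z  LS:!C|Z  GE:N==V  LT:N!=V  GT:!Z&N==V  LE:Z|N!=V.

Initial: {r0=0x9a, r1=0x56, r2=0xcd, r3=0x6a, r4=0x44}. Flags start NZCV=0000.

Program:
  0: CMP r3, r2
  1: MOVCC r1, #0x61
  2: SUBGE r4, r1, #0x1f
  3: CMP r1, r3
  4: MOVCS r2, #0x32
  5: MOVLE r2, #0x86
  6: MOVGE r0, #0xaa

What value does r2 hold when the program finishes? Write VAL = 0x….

VAL = 0x86

[0] flags=1001 → (cmp)
[1] flags=1001 CC?T → r1=0x61
[2] flags=1001 GE?T → r4=0x42
[3] flags=1000 → (cmp)
[4] flags=1000 CS?F → skip
[5] flags=1000 LE?T → r2=0x86
[6] flags=1000 GE?F → skip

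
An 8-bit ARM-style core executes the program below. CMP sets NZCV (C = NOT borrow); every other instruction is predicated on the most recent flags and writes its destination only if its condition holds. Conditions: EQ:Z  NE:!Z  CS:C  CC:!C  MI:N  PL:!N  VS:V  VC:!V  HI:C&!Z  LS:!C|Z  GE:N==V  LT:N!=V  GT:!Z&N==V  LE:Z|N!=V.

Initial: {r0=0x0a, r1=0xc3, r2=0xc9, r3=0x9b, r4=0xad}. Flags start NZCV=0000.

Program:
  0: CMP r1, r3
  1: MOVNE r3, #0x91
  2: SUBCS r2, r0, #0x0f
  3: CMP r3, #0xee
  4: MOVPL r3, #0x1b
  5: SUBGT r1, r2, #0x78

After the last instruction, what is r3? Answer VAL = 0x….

VAL = 0x91

0: ✓ CMP  NZCV=0010
1: ✓ MOVNE  r3←0x91
2: ✓ SUBCS  r2←0xfb
3: ✓ CMP  NZCV=1000
4: · MOVPL
5: · SUBGT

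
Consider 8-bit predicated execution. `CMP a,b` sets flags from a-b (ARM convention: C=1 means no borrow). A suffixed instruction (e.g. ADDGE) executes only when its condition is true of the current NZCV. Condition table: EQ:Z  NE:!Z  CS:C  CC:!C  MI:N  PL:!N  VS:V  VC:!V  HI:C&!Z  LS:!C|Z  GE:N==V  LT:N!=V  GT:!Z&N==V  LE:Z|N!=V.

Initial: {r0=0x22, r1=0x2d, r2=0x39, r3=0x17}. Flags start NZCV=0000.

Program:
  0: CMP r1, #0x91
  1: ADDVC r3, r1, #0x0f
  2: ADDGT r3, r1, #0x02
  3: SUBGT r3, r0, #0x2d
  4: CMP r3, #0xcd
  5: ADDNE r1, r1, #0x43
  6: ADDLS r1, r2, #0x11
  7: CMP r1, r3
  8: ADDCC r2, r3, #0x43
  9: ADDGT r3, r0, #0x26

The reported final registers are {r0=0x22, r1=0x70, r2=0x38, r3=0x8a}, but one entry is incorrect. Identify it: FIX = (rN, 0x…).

[0] flags=1001 → (cmp)
[1] flags=1001 VC?F → skip
[2] flags=1001 GT?T → r3=0x2f
[3] flags=1001 GT?T → r3=0xf5
[4] flags=0010 → (cmp)
[5] flags=0010 NE?T → r1=0x70
[6] flags=0010 LS?F → skip
[7] flags=0000 → (cmp)
[8] flags=0000 CC?T → r2=0x38
[9] flags=0000 GT?T → r3=0x48

FIX = (r3, 0x48)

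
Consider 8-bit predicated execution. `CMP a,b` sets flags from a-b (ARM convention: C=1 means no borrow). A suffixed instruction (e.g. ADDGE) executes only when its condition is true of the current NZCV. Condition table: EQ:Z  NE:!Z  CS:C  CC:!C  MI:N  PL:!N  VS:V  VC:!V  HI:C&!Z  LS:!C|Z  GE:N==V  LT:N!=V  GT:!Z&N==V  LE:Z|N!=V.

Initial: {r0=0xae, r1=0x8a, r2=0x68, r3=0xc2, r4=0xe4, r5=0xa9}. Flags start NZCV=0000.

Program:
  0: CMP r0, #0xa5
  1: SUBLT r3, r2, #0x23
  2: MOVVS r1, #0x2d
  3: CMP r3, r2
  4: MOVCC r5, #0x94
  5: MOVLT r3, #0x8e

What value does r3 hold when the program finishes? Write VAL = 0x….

VAL = 0x8e

[0] flags=0010 → (cmp)
[1] flags=0010 LT?F → skip
[2] flags=0010 VS?F → skip
[3] flags=0011 → (cmp)
[4] flags=0011 CC?F → skip
[5] flags=0011 LT?T → r3=0x8e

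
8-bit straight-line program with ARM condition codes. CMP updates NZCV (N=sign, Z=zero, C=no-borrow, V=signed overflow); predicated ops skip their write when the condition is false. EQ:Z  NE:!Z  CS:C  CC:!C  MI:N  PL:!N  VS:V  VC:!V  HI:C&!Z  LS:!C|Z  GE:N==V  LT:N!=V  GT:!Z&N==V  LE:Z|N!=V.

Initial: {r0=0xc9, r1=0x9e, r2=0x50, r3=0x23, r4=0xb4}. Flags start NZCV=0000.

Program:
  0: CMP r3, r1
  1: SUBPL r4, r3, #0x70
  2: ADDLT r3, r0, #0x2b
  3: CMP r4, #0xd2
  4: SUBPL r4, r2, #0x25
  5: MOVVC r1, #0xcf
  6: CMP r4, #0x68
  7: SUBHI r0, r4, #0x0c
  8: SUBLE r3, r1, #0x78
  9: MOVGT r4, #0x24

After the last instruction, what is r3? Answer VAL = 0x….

VAL = 0x57

0: ✓ CMP  NZCV=1001
1: · SUBPL
2: · ADDLT
3: ✓ CMP  NZCV=1000
4: · SUBPL
5: ✓ MOVVC  r1←0xcf
6: ✓ CMP  NZCV=0011
7: ✓ SUBHI  r0←0xa8
8: ✓ SUBLE  r3←0x57
9: · MOVGT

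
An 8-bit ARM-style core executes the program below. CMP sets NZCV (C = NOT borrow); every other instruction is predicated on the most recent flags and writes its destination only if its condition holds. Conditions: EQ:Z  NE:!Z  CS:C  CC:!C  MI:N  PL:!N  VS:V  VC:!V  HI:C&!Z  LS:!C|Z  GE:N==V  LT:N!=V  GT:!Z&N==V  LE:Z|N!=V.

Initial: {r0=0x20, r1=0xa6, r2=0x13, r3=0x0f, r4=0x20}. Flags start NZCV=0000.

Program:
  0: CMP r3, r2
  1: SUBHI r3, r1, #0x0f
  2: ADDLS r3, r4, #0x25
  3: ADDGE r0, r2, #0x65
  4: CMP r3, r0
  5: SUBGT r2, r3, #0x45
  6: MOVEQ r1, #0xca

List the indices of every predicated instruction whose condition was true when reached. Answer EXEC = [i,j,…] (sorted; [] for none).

[0] flags=1000 → (cmp)
[1] flags=1000 HI?F → skip
[2] flags=1000 LS?T → r3=0x45
[3] flags=1000 GE?F → skip
[4] flags=0010 → (cmp)
[5] flags=0010 GT?T → r2=0x00
[6] flags=0010 EQ?F → skip

EXEC = [2,5]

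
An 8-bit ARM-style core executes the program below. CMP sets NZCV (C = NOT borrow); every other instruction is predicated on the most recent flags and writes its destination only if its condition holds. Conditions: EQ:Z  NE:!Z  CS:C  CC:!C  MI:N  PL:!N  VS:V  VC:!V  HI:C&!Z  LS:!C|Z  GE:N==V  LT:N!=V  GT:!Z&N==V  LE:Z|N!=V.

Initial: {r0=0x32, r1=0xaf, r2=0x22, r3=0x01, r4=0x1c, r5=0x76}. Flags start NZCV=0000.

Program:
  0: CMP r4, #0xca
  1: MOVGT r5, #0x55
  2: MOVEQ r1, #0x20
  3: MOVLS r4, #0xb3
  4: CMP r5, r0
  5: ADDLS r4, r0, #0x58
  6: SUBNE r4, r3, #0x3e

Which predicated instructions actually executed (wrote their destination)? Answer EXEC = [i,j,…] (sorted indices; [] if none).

0: ✓ CMP  NZCV=0000
1: ✓ MOVGT  r5←0x55
2: · MOVEQ
3: ✓ MOVLS  r4←0xb3
4: ✓ CMP  NZCV=0010
5: · ADDLS
6: ✓ SUBNE  r4←0xc3

EXEC = [1,3,6]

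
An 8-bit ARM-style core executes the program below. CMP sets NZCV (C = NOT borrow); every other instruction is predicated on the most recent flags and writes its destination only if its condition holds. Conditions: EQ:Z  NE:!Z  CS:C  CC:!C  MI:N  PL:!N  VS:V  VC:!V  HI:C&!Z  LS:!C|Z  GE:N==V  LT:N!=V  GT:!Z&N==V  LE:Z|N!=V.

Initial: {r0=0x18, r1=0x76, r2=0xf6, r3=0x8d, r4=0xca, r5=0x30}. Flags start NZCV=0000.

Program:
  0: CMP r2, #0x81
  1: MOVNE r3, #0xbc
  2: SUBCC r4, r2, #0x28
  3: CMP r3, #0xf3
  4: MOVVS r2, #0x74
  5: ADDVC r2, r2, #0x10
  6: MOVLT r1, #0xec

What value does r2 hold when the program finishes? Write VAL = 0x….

VAL = 0x06

[0] flags=0010 → (cmp)
[1] flags=0010 NE?T → r3=0xbc
[2] flags=0010 CC?F → skip
[3] flags=1000 → (cmp)
[4] flags=1000 VS?F → skip
[5] flags=1000 VC?T → r2=0x06
[6] flags=1000 LT?T → r1=0xec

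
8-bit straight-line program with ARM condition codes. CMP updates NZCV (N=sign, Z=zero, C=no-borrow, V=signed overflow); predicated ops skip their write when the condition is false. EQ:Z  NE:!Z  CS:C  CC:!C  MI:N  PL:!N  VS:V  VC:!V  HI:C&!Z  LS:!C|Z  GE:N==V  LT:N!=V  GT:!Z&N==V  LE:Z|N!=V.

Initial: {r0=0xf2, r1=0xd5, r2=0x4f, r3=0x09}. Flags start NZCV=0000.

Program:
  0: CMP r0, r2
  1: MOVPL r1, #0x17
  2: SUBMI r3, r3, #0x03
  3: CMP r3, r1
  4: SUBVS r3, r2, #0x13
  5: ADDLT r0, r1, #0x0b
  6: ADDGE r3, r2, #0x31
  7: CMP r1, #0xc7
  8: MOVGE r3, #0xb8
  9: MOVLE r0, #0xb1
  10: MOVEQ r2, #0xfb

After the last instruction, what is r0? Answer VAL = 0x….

[0] flags=1010 → (cmp)
[1] flags=1010 PL?F → skip
[2] flags=1010 MI?T → r3=0x06
[3] flags=0000 → (cmp)
[4] flags=0000 VS?F → skip
[5] flags=0000 LT?F → skip
[6] flags=0000 GE?T → r3=0x80
[7] flags=0010 → (cmp)
[8] flags=0010 GE?T → r3=0xb8
[9] flags=0010 LE?F → skip
[10] flags=0010 EQ?F → skip

VAL = 0xf2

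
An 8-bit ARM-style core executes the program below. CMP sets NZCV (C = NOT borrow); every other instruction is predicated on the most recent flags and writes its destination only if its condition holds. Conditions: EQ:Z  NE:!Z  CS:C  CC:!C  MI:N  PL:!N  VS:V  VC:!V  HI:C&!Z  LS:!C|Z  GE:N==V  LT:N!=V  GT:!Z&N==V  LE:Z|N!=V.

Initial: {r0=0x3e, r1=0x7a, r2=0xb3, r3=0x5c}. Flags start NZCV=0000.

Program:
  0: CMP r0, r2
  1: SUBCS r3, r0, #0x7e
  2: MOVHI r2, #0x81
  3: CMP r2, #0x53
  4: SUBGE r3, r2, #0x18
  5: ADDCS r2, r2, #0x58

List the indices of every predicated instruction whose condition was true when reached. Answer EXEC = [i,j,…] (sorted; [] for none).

EXEC = [5]

[0] flags=1001 → (cmp)
[1] flags=1001 CS?F → skip
[2] flags=1001 HI?F → skip
[3] flags=0011 → (cmp)
[4] flags=0011 GE?F → skip
[5] flags=0011 CS?T → r2=0x0b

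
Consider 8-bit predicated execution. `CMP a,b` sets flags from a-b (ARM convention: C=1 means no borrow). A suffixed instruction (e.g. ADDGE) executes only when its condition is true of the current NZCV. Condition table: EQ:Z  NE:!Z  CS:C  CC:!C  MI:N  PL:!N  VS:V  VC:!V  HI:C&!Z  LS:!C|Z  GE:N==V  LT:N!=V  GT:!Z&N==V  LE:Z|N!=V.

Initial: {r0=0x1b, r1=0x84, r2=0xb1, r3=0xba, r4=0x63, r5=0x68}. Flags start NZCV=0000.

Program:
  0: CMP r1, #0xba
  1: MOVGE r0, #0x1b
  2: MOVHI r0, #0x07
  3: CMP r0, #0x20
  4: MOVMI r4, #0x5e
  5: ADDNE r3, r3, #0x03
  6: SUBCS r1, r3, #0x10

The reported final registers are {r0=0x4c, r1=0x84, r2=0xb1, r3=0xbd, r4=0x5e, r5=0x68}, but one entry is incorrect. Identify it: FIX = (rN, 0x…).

FIX = (r0, 0x1b)

0: ✓ CMP  NZCV=1000
1: · MOVGE
2: · MOVHI
3: ✓ CMP  NZCV=1000
4: ✓ MOVMI  r4←0x5e
5: ✓ ADDNE  r3←0xbd
6: · SUBCS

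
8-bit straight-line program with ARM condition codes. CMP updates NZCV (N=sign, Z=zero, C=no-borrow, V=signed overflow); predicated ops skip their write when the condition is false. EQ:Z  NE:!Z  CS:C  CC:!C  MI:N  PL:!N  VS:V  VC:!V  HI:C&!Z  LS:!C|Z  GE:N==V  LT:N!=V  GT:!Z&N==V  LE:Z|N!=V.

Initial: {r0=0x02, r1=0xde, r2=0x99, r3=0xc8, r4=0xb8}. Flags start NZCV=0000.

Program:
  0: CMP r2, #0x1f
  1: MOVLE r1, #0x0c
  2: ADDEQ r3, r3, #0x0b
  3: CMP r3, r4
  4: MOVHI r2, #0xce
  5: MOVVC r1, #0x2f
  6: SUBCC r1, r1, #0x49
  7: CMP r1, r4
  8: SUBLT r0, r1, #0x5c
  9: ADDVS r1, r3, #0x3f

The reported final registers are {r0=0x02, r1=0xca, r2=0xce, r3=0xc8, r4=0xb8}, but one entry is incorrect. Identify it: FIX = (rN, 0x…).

FIX = (r1, 0x2f)

0: ✓ CMP  NZCV=0011
1: ✓ MOVLE  r1←0x0c
2: · ADDEQ
3: ✓ CMP  NZCV=0010
4: ✓ MOVHI  r2←0xce
5: ✓ MOVVC  r1←0x2f
6: · SUBCC
7: ✓ CMP  NZCV=0000
8: · SUBLT
9: · ADDVS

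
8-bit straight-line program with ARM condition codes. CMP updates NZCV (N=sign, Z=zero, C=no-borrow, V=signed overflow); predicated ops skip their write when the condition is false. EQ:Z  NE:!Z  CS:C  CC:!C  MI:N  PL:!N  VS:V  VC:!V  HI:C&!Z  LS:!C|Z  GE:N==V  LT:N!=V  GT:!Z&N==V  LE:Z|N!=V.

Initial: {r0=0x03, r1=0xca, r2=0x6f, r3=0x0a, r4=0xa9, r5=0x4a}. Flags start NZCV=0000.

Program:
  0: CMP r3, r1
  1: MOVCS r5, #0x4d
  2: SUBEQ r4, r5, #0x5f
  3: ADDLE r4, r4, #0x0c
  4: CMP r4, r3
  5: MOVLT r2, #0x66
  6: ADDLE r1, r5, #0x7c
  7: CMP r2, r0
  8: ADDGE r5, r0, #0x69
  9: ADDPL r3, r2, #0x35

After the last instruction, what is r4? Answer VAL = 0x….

0: ✓ CMP  NZCV=0000
1: · MOVCS
2: · SUBEQ
3: · ADDLE
4: ✓ CMP  NZCV=1010
5: ✓ MOVLT  r2←0x66
6: ✓ ADDLE  r1←0xc6
7: ✓ CMP  NZCV=0010
8: ✓ ADDGE  r5←0x6c
9: ✓ ADDPL  r3←0x9b

VAL = 0xa9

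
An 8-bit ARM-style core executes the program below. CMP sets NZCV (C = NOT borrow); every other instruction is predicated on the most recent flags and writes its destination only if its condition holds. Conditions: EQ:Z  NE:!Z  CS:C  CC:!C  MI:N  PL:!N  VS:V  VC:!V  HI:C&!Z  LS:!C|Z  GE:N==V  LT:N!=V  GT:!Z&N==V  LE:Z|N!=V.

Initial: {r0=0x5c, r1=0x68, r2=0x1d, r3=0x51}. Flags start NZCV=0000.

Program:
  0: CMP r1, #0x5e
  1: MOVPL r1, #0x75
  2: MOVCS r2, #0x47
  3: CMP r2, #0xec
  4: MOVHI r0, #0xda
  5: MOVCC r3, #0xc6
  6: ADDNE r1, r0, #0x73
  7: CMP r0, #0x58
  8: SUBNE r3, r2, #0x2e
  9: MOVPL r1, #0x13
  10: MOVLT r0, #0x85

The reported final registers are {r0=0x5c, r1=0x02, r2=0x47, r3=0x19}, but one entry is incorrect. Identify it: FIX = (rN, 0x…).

FIX = (r1, 0x13)

[0] flags=0010 → (cmp)
[1] flags=0010 PL?T → r1=0x75
[2] flags=0010 CS?T → r2=0x47
[3] flags=0000 → (cmp)
[4] flags=0000 HI?F → skip
[5] flags=0000 CC?T → r3=0xc6
[6] flags=0000 NE?T → r1=0xcf
[7] flags=0010 → (cmp)
[8] flags=0010 NE?T → r3=0x19
[9] flags=0010 PL?T → r1=0x13
[10] flags=0010 LT?F → skip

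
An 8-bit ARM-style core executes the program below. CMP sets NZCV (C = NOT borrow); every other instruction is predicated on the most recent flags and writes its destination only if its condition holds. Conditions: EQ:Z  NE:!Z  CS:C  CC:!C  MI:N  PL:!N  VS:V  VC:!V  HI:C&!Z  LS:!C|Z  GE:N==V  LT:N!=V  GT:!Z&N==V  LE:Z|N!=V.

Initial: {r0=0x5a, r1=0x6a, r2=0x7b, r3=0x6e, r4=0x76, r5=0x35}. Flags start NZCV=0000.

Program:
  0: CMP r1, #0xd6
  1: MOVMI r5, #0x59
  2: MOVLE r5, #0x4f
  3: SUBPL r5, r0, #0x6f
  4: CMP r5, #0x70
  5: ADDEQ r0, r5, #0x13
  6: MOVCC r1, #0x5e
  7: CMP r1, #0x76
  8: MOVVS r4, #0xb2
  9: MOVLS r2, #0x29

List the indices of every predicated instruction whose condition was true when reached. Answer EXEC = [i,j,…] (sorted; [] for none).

EXEC = [1,6,9]

[0] flags=1001 → (cmp)
[1] flags=1001 MI?T → r5=0x59
[2] flags=1001 LE?F → skip
[3] flags=1001 PL?F → skip
[4] flags=1000 → (cmp)
[5] flags=1000 EQ?F → skip
[6] flags=1000 CC?T → r1=0x5e
[7] flags=1000 → (cmp)
[8] flags=1000 VS?F → skip
[9] flags=1000 LS?T → r2=0x29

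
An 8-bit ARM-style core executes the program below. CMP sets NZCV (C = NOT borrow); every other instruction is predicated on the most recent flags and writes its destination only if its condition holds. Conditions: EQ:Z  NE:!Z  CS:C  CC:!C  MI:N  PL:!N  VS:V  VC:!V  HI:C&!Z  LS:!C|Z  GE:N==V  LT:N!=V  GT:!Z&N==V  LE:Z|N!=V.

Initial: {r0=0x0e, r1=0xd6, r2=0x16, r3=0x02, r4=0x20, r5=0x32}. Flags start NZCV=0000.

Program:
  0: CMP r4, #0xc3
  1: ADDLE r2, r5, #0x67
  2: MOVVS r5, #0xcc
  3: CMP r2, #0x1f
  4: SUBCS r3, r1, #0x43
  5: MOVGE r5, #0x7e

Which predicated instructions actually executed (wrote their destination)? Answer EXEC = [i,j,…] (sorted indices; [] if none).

EXEC = []

0: ✓ CMP  NZCV=0000
1: · ADDLE
2: · MOVVS
3: ✓ CMP  NZCV=1000
4: · SUBCS
5: · MOVGE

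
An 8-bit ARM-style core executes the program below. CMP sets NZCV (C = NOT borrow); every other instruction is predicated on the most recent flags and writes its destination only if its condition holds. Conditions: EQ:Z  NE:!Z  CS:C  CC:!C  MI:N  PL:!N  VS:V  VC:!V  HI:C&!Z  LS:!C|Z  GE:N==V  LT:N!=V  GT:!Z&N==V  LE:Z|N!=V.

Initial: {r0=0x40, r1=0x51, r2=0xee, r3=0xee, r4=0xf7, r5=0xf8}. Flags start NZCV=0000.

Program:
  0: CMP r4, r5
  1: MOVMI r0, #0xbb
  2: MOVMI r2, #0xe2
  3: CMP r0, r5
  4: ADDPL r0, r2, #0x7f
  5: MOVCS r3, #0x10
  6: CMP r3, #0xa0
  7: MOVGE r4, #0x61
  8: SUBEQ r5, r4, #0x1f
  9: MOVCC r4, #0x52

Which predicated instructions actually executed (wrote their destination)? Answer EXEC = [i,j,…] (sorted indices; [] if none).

EXEC = [1,2,7]

[0] flags=1000 → (cmp)
[1] flags=1000 MI?T → r0=0xbb
[2] flags=1000 MI?T → r2=0xe2
[3] flags=1000 → (cmp)
[4] flags=1000 PL?F → skip
[5] flags=1000 CS?F → skip
[6] flags=0010 → (cmp)
[7] flags=0010 GE?T → r4=0x61
[8] flags=0010 EQ?F → skip
[9] flags=0010 CC?F → skip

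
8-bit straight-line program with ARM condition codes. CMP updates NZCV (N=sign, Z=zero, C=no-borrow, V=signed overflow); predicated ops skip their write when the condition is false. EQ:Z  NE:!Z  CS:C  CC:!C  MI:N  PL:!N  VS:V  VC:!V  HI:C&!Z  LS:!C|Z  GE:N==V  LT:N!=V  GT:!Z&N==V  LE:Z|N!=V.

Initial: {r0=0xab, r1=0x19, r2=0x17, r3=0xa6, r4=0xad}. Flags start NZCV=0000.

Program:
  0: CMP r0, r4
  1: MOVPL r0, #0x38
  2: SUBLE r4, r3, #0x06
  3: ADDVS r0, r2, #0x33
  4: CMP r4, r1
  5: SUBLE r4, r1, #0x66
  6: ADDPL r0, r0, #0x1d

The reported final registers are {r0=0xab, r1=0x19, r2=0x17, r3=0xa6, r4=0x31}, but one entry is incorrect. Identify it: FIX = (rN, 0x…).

[0] flags=1000 → (cmp)
[1] flags=1000 PL?F → skip
[2] flags=1000 LE?T → r4=0xa0
[3] flags=1000 VS?F → skip
[4] flags=1010 → (cmp)
[5] flags=1010 LE?T → r4=0xb3
[6] flags=1010 PL?F → skip

FIX = (r4, 0xb3)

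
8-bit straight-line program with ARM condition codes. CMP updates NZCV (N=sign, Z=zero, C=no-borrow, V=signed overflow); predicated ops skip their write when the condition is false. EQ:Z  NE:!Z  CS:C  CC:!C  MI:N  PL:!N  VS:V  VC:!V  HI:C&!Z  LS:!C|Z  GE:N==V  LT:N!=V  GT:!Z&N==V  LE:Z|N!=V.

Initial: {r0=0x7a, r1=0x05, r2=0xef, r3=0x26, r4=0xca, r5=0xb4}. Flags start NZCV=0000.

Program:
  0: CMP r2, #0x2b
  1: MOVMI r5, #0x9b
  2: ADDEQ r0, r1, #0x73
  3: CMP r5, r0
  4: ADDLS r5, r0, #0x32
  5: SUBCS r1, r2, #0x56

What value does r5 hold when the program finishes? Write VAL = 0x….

[0] flags=1010 → (cmp)
[1] flags=1010 MI?T → r5=0x9b
[2] flags=1010 EQ?F → skip
[3] flags=0011 → (cmp)
[4] flags=0011 LS?F → skip
[5] flags=0011 CS?T → r1=0x99

VAL = 0x9b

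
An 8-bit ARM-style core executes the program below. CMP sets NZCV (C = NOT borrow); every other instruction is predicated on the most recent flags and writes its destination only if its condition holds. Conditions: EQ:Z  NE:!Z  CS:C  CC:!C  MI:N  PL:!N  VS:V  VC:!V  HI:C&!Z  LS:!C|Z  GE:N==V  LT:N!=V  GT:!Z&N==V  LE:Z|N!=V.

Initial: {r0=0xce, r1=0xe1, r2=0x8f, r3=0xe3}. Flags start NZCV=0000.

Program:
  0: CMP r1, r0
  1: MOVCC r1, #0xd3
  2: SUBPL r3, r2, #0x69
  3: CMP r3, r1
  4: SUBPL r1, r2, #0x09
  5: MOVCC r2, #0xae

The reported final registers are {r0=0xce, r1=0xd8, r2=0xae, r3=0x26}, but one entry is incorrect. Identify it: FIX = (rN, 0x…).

FIX = (r1, 0x86)

0: ✓ CMP  NZCV=0010
1: · MOVCC
2: ✓ SUBPL  r3←0x26
3: ✓ CMP  NZCV=0000
4: ✓ SUBPL  r1←0x86
5: ✓ MOVCC  r2←0xae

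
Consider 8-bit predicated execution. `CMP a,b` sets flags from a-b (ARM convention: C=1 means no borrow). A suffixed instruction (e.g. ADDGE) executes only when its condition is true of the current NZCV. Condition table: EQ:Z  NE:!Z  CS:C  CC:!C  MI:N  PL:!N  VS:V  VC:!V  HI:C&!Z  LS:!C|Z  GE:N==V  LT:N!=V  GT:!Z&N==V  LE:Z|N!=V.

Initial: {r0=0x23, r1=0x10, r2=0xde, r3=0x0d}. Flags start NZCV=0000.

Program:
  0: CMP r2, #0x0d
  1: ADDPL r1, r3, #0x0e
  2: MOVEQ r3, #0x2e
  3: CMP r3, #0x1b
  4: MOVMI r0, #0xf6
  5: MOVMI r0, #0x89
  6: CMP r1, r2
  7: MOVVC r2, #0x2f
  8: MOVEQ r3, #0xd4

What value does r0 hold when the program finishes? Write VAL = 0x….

0: ✓ CMP  NZCV=1010
1: · ADDPL
2: · MOVEQ
3: ✓ CMP  NZCV=1000
4: ✓ MOVMI  r0←0xf6
5: ✓ MOVMI  r0←0x89
6: ✓ CMP  NZCV=0000
7: ✓ MOVVC  r2←0x2f
8: · MOVEQ

VAL = 0x89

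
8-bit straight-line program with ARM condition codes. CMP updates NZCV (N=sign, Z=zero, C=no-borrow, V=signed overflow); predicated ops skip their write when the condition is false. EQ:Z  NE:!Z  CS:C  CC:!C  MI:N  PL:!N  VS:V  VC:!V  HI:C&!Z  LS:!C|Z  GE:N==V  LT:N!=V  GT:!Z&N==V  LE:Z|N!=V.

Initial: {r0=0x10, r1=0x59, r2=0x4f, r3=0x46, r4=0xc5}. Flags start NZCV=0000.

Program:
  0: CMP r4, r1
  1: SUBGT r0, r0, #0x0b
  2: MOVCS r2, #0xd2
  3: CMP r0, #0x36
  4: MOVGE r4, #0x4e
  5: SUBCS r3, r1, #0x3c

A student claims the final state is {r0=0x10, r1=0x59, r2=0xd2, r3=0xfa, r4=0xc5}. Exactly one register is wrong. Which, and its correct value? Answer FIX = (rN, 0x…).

FIX = (r3, 0x46)

[0] flags=0011 → (cmp)
[1] flags=0011 GT?F → skip
[2] flags=0011 CS?T → r2=0xd2
[3] flags=1000 → (cmp)
[4] flags=1000 GE?F → skip
[5] flags=1000 CS?F → skip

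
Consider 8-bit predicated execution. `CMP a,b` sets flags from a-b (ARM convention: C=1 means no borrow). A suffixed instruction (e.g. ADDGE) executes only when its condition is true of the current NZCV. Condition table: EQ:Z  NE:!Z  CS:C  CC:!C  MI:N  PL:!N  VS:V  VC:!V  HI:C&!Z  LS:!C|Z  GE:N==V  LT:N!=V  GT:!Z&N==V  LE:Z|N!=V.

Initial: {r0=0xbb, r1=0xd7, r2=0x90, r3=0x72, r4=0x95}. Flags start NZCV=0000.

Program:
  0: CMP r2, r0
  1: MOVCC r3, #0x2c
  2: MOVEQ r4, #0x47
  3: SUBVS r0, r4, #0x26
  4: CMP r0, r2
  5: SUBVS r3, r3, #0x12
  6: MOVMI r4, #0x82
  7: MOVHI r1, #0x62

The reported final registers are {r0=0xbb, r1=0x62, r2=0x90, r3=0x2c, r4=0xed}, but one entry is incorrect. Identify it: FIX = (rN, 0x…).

[0] flags=1000 → (cmp)
[1] flags=1000 CC?T → r3=0x2c
[2] flags=1000 EQ?F → skip
[3] flags=1000 VS?F → skip
[4] flags=0010 → (cmp)
[5] flags=0010 VS?F → skip
[6] flags=0010 MI?F → skip
[7] flags=0010 HI?T → r1=0x62

FIX = (r4, 0x95)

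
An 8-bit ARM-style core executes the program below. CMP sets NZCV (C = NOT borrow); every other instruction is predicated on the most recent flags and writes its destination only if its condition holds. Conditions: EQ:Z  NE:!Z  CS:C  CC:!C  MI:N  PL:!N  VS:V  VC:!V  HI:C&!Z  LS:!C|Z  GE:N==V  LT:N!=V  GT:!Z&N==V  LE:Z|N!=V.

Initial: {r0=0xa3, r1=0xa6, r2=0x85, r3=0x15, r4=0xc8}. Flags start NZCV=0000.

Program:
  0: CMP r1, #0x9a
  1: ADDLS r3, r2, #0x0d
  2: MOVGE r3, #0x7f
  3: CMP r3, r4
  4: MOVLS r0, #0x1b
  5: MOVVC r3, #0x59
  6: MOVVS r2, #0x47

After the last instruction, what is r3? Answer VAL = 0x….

VAL = 0x7f

[0] flags=0010 → (cmp)
[1] flags=0010 LS?F → skip
[2] flags=0010 GE?T → r3=0x7f
[3] flags=1001 → (cmp)
[4] flags=1001 LS?T → r0=0x1b
[5] flags=1001 VC?F → skip
[6] flags=1001 VS?T → r2=0x47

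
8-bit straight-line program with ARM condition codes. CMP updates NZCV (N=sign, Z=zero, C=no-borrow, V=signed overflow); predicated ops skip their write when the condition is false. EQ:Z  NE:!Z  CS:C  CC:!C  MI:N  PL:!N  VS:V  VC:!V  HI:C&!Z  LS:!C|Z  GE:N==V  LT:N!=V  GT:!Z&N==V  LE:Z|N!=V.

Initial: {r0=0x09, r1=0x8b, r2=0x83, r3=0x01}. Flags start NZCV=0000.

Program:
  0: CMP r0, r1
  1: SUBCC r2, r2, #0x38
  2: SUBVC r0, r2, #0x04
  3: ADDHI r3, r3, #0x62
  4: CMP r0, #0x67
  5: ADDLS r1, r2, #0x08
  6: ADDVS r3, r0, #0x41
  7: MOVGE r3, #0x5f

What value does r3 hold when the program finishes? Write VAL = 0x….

0: ✓ CMP  NZCV=0000
1: ✓ SUBCC  r2←0x4b
2: ✓ SUBVC  r0←0x47
3: · ADDHI
4: ✓ CMP  NZCV=1000
5: ✓ ADDLS  r1←0x53
6: · ADDVS
7: · MOVGE

VAL = 0x01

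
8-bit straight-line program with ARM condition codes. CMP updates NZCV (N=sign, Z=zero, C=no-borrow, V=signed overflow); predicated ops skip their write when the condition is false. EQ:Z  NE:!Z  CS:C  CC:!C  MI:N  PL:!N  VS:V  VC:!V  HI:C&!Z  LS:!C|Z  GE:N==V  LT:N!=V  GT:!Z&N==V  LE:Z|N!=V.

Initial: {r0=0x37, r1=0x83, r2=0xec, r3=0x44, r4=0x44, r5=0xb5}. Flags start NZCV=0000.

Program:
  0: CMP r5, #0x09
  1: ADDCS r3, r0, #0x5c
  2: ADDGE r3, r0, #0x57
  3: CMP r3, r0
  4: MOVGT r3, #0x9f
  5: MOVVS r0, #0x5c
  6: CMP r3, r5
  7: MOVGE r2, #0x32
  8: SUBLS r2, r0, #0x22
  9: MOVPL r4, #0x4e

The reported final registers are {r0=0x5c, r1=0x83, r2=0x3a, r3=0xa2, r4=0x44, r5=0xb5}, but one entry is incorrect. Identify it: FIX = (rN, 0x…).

[0] flags=1010 → (cmp)
[1] flags=1010 CS?T → r3=0x93
[2] flags=1010 GE?F → skip
[3] flags=0011 → (cmp)
[4] flags=0011 GT?F → skip
[5] flags=0011 VS?T → r0=0x5c
[6] flags=1000 → (cmp)
[7] flags=1000 GE?F → skip
[8] flags=1000 LS?T → r2=0x3a
[9] flags=1000 PL?F → skip

FIX = (r3, 0x93)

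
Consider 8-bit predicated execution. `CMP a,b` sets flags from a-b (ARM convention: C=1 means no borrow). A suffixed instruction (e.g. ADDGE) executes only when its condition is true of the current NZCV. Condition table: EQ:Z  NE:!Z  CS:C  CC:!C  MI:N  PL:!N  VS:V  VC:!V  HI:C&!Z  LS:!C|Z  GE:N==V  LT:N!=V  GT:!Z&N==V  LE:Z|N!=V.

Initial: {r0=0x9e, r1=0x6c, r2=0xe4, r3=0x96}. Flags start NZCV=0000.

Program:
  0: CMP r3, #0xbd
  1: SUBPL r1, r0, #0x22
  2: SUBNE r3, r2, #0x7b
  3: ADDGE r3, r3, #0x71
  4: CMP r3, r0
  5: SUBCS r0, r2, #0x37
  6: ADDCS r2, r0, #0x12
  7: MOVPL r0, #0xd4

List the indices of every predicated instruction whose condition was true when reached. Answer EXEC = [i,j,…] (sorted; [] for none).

EXEC = [2]

[0] flags=1000 → (cmp)
[1] flags=1000 PL?F → skip
[2] flags=1000 NE?T → r3=0x69
[3] flags=1000 GE?F → skip
[4] flags=1001 → (cmp)
[5] flags=1001 CS?F → skip
[6] flags=1001 CS?F → skip
[7] flags=1001 PL?F → skip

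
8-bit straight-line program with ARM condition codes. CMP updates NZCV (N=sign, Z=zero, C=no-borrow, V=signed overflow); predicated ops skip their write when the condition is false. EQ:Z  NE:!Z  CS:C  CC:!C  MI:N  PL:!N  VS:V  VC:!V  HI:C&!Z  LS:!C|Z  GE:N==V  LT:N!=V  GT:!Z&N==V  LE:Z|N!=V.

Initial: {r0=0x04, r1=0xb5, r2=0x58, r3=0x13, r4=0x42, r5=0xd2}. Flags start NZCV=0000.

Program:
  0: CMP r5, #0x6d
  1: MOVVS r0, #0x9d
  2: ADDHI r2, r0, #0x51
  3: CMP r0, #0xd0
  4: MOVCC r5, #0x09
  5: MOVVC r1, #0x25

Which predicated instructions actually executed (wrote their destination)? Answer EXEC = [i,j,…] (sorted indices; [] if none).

0: ✓ CMP  NZCV=0011
1: ✓ MOVVS  r0←0x9d
2: ✓ ADDHI  r2←0xee
3: ✓ CMP  NZCV=1000
4: ✓ MOVCC  r5←0x09
5: ✓ MOVVC  r1←0x25

EXEC = [1,2,4,5]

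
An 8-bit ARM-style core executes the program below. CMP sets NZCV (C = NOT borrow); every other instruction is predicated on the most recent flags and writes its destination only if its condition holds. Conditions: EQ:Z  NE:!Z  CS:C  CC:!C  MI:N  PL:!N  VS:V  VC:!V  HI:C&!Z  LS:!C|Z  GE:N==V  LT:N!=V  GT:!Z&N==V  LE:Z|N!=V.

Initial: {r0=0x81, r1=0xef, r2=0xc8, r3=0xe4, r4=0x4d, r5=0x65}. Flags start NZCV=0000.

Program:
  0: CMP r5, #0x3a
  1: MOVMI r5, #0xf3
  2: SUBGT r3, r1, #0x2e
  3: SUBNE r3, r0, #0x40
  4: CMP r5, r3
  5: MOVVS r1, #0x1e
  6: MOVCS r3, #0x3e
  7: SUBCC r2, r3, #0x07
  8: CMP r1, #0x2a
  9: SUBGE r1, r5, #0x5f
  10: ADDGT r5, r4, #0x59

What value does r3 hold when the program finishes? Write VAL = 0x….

VAL = 0x3e

0: ✓ CMP  NZCV=0010
1: · MOVMI
2: ✓ SUBGT  r3←0xc1
3: ✓ SUBNE  r3←0x41
4: ✓ CMP  NZCV=0010
5: · MOVVS
6: ✓ MOVCS  r3←0x3e
7: · SUBCC
8: ✓ CMP  NZCV=1010
9: · SUBGE
10: · ADDGT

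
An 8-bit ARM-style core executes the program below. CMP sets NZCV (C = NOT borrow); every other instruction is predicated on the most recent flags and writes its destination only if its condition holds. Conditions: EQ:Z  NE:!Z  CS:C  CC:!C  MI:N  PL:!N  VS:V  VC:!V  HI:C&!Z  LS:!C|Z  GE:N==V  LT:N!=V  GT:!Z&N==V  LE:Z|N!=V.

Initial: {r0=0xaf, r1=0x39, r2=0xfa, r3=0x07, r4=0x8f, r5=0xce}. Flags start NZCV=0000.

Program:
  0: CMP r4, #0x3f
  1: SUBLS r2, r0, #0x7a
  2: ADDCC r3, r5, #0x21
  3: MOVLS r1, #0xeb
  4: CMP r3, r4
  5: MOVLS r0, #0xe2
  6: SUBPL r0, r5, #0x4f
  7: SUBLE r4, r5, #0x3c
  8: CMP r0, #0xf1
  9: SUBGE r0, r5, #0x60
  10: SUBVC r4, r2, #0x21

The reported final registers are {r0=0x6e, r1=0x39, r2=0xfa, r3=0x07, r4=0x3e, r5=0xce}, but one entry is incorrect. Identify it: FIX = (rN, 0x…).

FIX = (r4, 0x8f)

0: ✓ CMP  NZCV=0011
1: · SUBLS
2: · ADDCC
3: · MOVLS
4: ✓ CMP  NZCV=0000
5: ✓ MOVLS  r0←0xe2
6: ✓ SUBPL  r0←0x7f
7: · SUBLE
8: ✓ CMP  NZCV=1001
9: ✓ SUBGE  r0←0x6e
10: · SUBVC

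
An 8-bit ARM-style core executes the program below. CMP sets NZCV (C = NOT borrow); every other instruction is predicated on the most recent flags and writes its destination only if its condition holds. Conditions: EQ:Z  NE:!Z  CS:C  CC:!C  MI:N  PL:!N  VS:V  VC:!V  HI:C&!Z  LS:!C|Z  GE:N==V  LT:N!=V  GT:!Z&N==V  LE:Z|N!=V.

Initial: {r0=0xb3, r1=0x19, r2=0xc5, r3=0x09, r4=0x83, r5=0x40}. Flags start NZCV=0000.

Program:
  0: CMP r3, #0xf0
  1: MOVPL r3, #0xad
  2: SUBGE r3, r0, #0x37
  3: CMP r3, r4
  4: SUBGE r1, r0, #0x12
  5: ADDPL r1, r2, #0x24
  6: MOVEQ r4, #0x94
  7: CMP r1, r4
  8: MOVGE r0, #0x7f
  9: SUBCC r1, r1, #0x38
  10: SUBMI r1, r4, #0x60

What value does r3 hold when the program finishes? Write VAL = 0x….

0: ✓ CMP  NZCV=0000
1: ✓ MOVPL  r3←0xad
2: ✓ SUBGE  r3←0x7c
3: ✓ CMP  NZCV=1001
4: ✓ SUBGE  r1←0xa1
5: · ADDPL
6: · MOVEQ
7: ✓ CMP  NZCV=0010
8: ✓ MOVGE  r0←0x7f
9: · SUBCC
10: · SUBMI

VAL = 0x7c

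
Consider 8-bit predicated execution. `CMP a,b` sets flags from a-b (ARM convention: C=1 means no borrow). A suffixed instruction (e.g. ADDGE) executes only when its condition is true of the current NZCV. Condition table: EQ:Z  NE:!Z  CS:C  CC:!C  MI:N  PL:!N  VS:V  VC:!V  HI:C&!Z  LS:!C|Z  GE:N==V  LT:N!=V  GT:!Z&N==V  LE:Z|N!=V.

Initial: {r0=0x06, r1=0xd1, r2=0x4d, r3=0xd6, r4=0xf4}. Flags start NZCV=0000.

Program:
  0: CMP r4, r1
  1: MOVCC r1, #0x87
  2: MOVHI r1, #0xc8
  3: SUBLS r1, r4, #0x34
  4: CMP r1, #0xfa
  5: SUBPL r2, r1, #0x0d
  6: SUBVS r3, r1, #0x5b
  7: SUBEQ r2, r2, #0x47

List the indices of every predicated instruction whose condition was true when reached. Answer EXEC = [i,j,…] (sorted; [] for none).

0: ✓ CMP  NZCV=0010
1: · MOVCC
2: ✓ MOVHI  r1←0xc8
3: · SUBLS
4: ✓ CMP  NZCV=1000
5: · SUBPL
6: · SUBVS
7: · SUBEQ

EXEC = [2]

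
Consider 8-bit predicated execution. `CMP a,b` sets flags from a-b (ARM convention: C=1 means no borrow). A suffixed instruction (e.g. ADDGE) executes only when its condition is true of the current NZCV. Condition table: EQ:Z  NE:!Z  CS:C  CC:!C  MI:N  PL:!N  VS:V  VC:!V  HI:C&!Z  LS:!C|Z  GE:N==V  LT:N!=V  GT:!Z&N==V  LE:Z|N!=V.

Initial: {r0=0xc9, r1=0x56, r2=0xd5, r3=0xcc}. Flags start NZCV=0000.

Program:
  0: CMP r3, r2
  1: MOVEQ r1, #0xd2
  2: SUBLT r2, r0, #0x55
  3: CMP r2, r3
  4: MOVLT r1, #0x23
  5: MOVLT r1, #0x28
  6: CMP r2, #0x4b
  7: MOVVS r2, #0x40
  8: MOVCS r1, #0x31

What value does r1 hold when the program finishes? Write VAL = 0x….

[0] flags=1000 → (cmp)
[1] flags=1000 EQ?F → skip
[2] flags=1000 LT?T → r2=0x74
[3] flags=1001 → (cmp)
[4] flags=1001 LT?F → skip
[5] flags=1001 LT?F → skip
[6] flags=0010 → (cmp)
[7] flags=0010 VS?F → skip
[8] flags=0010 CS?T → r1=0x31

VAL = 0x31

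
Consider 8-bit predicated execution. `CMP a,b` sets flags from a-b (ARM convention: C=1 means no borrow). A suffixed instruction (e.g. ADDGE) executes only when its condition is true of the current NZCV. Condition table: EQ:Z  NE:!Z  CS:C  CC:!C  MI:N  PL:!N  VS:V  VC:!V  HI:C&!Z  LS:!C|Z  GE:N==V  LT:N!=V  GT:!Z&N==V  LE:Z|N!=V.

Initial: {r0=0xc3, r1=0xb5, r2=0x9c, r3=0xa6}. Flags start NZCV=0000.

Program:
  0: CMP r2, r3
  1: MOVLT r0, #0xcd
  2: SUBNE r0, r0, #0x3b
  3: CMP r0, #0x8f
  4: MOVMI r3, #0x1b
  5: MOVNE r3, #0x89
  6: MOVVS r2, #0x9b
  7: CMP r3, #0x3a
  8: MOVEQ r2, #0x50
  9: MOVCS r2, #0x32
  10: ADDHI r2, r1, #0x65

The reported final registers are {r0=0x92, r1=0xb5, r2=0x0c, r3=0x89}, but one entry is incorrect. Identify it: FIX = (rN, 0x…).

[0] flags=1000 → (cmp)
[1] flags=1000 LT?T → r0=0xcd
[2] flags=1000 NE?T → r0=0x92
[3] flags=0010 → (cmp)
[4] flags=0010 MI?F → skip
[5] flags=0010 NE?T → r3=0x89
[6] flags=0010 VS?F → skip
[7] flags=0011 → (cmp)
[8] flags=0011 EQ?F → skip
[9] flags=0011 CS?T → r2=0x32
[10] flags=0011 HI?T → r2=0x1a

FIX = (r2, 0x1a)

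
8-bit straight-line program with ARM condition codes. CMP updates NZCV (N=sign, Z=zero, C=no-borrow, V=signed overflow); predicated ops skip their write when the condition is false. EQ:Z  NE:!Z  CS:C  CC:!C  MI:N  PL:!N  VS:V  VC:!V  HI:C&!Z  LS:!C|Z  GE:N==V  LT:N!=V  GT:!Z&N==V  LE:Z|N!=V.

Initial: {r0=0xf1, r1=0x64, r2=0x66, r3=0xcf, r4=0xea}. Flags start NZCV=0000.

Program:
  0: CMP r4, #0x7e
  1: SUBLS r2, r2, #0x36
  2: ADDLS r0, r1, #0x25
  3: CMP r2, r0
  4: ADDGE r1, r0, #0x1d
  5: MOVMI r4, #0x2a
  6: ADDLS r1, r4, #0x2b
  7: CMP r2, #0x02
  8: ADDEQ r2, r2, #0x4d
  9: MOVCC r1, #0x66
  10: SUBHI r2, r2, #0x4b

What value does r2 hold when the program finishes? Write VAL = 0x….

0: ✓ CMP  NZCV=0011
1: · SUBLS
2: · ADDLS
3: ✓ CMP  NZCV=0000
4: ✓ ADDGE  r1←0x0e
5: · MOVMI
6: ✓ ADDLS  r1←0x15
7: ✓ CMP  NZCV=0010
8: · ADDEQ
9: · MOVCC
10: ✓ SUBHI  r2←0x1b

VAL = 0x1b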